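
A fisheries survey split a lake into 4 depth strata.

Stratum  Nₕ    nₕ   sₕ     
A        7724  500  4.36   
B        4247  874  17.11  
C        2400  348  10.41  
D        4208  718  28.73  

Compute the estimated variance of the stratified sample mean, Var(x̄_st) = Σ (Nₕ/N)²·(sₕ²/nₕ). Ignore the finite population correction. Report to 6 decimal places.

N = 18579; Wₕ = Nₕ/N.
stratum A: (7724/18579)²·4.36²/500 = 0.006571172
stratum B: (4247/18579)²·17.11²/874 = 0.017502837
stratum C: (2400/18579)²·10.41²/348 = 0.005196370
stratum D: (4208/18579)²·28.73²/718 = 0.058973052
Sum = 0.088243430 → 0.088243.

0.088243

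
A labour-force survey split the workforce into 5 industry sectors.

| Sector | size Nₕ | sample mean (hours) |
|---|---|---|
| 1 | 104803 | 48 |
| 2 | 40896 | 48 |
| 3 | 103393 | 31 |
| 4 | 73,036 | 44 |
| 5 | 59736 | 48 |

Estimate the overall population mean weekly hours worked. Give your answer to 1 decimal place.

42.6

N = 381864; weights Wₕ = Nₕ/N = (0.2745, 0.1071, 0.2708, 0.1913, 0.1564).
x̄_st = Σ Wₕ·x̄ₕ = 0.2745·48 + 0.1071·48 + 0.2708·31 + 0.1913·44 + 0.1564·48 ≈ 42.632...
→ 42.6.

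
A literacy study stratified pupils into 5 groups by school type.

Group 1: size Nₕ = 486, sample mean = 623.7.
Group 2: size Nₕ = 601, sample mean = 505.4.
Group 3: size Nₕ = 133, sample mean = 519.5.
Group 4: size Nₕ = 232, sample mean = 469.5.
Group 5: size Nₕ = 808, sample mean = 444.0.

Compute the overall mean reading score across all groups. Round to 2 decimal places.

N = 486 + 601 + 133 + 232 + 808 = 2260.
The stratified mean weights each stratum mean by its population share Nₕ/N.
Σ Nₕx̄ₕ = 486·623.7 + 601·505.4 + 133·519.5 + 232·469.5 + 808·444.0 = 303118.2 + 303745.4 + 69093.5 + 108924 + 358752 = 1143633.1.
Divide by N: 1143633.1 / 2260 = 506.0323... → 506.03.

506.03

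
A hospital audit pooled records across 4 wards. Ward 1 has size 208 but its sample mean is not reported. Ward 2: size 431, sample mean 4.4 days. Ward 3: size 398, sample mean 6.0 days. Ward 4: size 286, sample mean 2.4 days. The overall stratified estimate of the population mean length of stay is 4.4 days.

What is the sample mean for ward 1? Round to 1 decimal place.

N = 208 + 431 + 398 + 286 = 1323.
Overall total = μ·N = 4.4·1323 = 5821.2.
Subtract the known strata: 431·4.4 + 398·6.0 + 286·2.4 = 4970.8.
Remaining total for ward 1: 5821.2 − 4970.8 = 850.4.
Divide by its size: 850.4 / 208 = 4.088... → 4.1.

4.1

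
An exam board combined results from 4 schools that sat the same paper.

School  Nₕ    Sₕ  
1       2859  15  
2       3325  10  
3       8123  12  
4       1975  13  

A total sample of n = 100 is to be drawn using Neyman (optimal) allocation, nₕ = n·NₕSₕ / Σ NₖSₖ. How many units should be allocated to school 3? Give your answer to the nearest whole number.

49

1: NₕSₕ = 2859·15 = 42885
2: NₕSₕ = 3325·10 = 33250
3: NₕSₕ = 8123·12 = 97476
4: NₕSₕ = 1975·13 = 25675
Σ NₕSₕ = 199286.
n_3 = 100·97476/199286 = 48.913... → 49.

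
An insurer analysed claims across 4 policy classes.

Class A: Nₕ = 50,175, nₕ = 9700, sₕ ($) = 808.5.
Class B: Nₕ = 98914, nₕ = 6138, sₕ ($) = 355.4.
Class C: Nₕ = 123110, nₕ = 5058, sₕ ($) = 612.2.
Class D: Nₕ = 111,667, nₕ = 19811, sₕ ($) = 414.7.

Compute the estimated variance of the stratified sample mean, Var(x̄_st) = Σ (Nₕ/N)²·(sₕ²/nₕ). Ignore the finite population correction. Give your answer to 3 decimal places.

N = 383866; Wₕ = Nₕ/N.
class A: (50175/383866)²·808.5²/9700 = 1.151341
class B: (98914/383866)²·355.4²/6138 = 1.366357
class C: (123110/383866)²·612.2²/5058 = 7.621408
class D: (111667/383866)²·414.7²/19811 = 0.734602
Sum = 10.873707 → 10.874.

10.874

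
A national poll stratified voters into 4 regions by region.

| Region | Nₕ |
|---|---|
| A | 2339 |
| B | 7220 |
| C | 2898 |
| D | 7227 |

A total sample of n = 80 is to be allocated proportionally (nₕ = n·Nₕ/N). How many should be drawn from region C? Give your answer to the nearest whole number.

12

N = 2339 + 7220 + 2898 + 7227 = 19684.
n_C = 80·2898/19684 = 11.778... → 12.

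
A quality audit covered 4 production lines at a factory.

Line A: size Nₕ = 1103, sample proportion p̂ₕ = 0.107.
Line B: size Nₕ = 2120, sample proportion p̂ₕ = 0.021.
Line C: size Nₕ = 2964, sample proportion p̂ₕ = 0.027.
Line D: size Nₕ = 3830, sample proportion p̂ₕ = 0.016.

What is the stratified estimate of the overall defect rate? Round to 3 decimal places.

0.030

Wₕ = Nₕ/N with N = 10017: 0.1101, 0.2116, 0.2959, 0.3824.
p̂_st = 0.1101·0.107 + 0.2116·0.021 + 0.2959·0.027 + 0.3824·0.016 ≈ 0.03033... → 0.030.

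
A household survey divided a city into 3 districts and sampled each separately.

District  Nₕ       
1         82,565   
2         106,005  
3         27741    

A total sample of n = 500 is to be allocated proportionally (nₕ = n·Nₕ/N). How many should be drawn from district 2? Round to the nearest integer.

Share of district 2 = 106005/216311 = 0.49006.
Allocate 500 × 0.49006 = 245.029... → 245.

245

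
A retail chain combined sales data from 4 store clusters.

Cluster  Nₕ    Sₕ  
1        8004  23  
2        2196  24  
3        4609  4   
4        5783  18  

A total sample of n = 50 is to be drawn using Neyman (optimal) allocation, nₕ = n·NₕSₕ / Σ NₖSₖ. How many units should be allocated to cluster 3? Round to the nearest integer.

Σ NₕSₕ = 8004·23 + 2196·24 + 4609·4 + 5783·18 = 359326.
Share for 3: 18436/359326 = 0.05131.
n_3 = 50 × 0.05131 = 2.565... → 3.

3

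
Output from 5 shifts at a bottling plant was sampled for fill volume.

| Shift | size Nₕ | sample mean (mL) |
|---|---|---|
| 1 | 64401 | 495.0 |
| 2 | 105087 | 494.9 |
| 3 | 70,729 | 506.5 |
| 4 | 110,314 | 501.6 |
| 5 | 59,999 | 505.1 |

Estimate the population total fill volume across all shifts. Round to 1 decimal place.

205349287.1

Population total = Σ Nₕ·x̄ₕ (each stratum's size times its mean).
64401·495.0 + 105087·494.9 + 70729·506.5 + 110314·501.6 + 59999·505.1 = 31878495 + 52007556.3 + 35824238.5 + 55333502.4 + 30305494.9 = 205349287.1.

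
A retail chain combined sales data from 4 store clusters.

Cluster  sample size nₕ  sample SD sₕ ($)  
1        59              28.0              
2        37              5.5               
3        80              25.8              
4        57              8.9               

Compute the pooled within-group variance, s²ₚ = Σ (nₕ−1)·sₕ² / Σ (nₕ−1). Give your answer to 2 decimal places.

Degrees of freedom: 58 + 36 + 79 + 56 = 229.
Σ(nₕ−1)sₕ² = 58·784 + 36·30.25 + 79·665.64 + 56·79.21 = 103582.32.
s²ₚ = 103582.32 / 229 = 452.3245... → 452.32.

452.32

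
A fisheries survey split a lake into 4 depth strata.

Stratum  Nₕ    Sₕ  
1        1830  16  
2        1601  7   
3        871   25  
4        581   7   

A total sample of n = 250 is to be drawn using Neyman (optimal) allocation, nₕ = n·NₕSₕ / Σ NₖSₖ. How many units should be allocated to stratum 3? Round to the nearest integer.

Σ NₕSₕ = 1830·16 + 1601·7 + 871·25 + 581·7 = 66329.
Share for 3: 21775/66329 = 0.32829.
n_3 = 250 × 0.32829 = 82.072... → 82.

82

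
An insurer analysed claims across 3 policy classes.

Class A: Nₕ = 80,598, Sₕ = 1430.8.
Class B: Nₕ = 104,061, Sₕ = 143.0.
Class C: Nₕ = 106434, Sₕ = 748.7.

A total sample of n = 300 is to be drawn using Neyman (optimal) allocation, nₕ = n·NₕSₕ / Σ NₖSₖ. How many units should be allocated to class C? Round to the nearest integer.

A: NₕSₕ = 80598·1430.8 = 115319618.4
B: NₕSₕ = 104061·143.0 = 14880723
C: NₕSₕ = 106434·748.7 = 79687135.8
Σ NₕSₕ = 209887477.2.
n_C = 300·79687135.8/209887477.2 = 113.900... → 114.

114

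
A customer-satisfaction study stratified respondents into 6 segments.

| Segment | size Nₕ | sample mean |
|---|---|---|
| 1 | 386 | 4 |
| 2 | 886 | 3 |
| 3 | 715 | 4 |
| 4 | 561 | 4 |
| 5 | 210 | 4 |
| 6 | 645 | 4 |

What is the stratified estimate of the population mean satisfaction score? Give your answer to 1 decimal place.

3.7

x̄_st = (Σ Nₕx̄ₕ) / (Σ Nₕ) = (386·4 + 886·3 + 715·4 + 561·4 + 210·4 + 645·4) / 3403
= 12726 / 3403 = 3.740... → 3.7.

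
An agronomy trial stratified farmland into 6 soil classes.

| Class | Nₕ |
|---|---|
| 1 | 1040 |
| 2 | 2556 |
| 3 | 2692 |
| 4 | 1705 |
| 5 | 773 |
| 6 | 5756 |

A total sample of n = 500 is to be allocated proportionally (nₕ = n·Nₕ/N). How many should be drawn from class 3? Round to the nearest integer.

93

N = 1040 + 2556 + 2692 + 1705 + 773 + 5756 = 14522.
n_3 = 500·2692/14522 = 92.687... → 93.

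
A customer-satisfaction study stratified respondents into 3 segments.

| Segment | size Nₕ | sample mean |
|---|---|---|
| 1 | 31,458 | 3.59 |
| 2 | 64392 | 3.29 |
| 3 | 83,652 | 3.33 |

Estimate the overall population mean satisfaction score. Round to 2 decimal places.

3.36

N = 31458 + 64392 + 83652 = 179502.
Weight each subgroup mean by Nₕ/N and sum.
Σ Nₕx̄ₕ = 31458·3.59 + 64392·3.29 + 83652·3.33 = 112934.22 + 211849.68 + 278561.16 = 603345.06.
Divide by N: 603345.06 / 179502 = 3.3612... → 3.36.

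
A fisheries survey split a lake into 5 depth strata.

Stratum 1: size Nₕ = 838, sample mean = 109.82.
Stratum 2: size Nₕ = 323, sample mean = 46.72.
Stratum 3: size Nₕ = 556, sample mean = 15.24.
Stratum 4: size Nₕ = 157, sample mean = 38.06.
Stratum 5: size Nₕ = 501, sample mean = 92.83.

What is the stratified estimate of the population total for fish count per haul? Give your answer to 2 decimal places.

1: 838·109.82 = 92029.16
2: 323·46.72 = 15090.56
3: 556·15.24 = 8473.44
4: 157·38.06 = 5975.42
5: 501·92.83 = 46507.83
τ̂ = Σ Nₕx̄ₕ = 168076.41.

168076.41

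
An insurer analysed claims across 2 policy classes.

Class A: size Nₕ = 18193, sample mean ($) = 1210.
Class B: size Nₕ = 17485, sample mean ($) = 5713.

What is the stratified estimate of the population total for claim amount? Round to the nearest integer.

A: 18193·1210 = 22013530
B: 17485·5713 = 99891805
τ̂ = Σ Nₕx̄ₕ = 121905335.

121905335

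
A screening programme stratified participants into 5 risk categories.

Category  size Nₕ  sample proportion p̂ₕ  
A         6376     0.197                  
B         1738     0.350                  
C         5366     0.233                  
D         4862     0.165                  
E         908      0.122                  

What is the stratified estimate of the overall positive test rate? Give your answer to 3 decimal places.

N = 6376 + 1738 + 5366 + 4862 + 908 = 19250.
Overall proportion = Σ (Nₕ/N)·p̂ₕ.
Σ Nₕp̂ₕ = 1256.072 + 608.3 + 1250.278 + 802.23 + 110.776 = 4027.656.
4027.656 / 19250 = 0.20923... → 0.209.

0.209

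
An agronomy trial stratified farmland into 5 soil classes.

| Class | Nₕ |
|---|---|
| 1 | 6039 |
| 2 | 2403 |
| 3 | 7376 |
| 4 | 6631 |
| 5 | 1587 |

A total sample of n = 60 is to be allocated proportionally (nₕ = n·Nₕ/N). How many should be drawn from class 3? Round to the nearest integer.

N = 6039 + 2403 + 7376 + 6631 + 1587 = 24036.
n_3 = 60·7376/24036 = 18.412... → 18.

18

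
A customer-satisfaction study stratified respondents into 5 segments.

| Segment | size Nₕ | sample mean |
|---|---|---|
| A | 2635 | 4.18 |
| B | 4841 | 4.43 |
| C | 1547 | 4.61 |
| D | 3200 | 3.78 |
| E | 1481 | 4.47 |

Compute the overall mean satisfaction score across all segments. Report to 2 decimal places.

N = 2635 + 4841 + 1547 + 3200 + 1481 = 13704.
Weight each subgroup mean by Nₕ/N and sum.
Σ Nₕx̄ₕ = 2635·4.18 + 4841·4.43 + 1547·4.61 + 3200·3.78 + 1481·4.47 = 11014.3 + 21445.63 + 7131.67 + 12096 + 6620.07 = 58307.67.
Divide by N: 58307.67 / 13704 = 4.2548... → 4.25.

4.25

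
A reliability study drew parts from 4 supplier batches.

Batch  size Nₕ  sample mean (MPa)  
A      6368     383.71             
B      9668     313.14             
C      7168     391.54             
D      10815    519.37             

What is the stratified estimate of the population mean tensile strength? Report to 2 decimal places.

408.43

N = 6368 + 9668 + 7168 + 10815 = 34019.
The stratified mean weights each stratum mean by its population share Nₕ/N.
Σ Nₕx̄ₕ = 6368·383.71 + 9668·313.14 + 7168·391.54 + 10815·519.37 = 2443465.28 + 3027437.52 + 2806558.72 + 5616986.55 = 13894448.07.
Divide by N: 13894448.07 / 34019 = 408.4320... → 408.43.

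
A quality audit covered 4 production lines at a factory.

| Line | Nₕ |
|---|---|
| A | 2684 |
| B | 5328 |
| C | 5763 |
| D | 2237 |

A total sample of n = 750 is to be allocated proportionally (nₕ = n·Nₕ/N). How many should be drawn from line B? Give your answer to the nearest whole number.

250

N = 2684 + 5328 + 5763 + 2237 = 16012.
n_B = 750·5328/16012 = 249.563... → 250.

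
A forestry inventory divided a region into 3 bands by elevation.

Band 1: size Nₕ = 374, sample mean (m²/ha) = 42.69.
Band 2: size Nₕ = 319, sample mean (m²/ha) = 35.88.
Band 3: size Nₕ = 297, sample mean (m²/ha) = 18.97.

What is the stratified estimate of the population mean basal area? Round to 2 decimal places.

N = 990; weights Wₕ = Nₕ/N = (0.3778, 0.3222, 0.3000).
x̄_st = Σ Wₕ·x̄ₕ = 0.3778·42.69 + 0.3222·35.88 + 0.3000·18.97 ≈ 33.3797...
→ 33.38.

33.38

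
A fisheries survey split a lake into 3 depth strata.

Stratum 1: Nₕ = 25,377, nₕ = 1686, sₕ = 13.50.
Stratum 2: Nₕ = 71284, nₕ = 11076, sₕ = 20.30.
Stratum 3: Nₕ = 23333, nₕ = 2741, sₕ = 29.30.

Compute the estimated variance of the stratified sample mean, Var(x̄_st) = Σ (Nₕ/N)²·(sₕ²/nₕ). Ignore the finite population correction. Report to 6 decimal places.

N = 119994. Term for each stratum: Wₕ²sₕ²/nₕ.
Var(x̄_st) = 0.004834722 + 0.013130286 + 0.011842634 = 0.029807642 → 0.029808.

0.029808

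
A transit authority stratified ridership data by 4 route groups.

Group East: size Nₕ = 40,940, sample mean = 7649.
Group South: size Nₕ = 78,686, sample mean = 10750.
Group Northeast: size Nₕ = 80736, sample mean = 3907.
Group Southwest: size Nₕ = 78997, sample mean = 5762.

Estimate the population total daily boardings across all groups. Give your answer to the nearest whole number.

East: 40940·7649 = 313150060
South: 78686·10750 = 845874500
Northeast: 80736·3907 = 315435552
Southwest: 78997·5762 = 455180714
τ̂ = Σ Nₕx̄ₕ = 1929640826.

1929640826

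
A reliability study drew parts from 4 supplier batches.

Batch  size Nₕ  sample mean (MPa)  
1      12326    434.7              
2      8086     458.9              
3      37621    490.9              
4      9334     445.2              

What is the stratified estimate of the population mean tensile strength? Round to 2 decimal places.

470.44

N = 12326 + 8086 + 37621 + 9334 = 67367.
Weight each subgroup mean by Nₕ/N and sum.
Σ Nₕx̄ₕ = 12326·434.7 + 8086·458.9 + 37621·490.9 + 9334·445.2 = 5358112.2 + 3710665.4 + 18468148.9 + 4155496.8 = 31692423.3.
Divide by N: 31692423.3 / 67367 = 470.4443... → 470.44.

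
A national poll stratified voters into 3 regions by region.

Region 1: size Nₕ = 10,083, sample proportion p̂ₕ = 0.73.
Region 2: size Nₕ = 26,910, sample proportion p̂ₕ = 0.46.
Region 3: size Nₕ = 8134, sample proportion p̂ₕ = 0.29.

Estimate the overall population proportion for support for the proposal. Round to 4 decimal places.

Wₕ = Nₕ/N with N = 45127: 0.2234, 0.5963, 0.1802.
p̂_st = 0.2234·0.73 + 0.5963·0.46 + 0.1802·0.29 ≈ 0.489686... → 0.4897.

0.4897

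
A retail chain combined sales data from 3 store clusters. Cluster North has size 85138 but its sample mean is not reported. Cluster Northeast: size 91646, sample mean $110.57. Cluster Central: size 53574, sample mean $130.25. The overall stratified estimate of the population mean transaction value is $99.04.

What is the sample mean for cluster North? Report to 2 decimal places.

66.99

N = 85138 + 91646 + 53574 = 230358.
Overall total = μ·N = 99.04·230358 = 22814656.32.
Subtract the known strata: 91646·110.57 + 53574·130.25 = 17111311.72.
Remaining total for cluster North: 22814656.32 − 17111311.72 = 5703344.6.
Divide by its size: 5703344.6 / 85138 = 66.9894... → 66.99.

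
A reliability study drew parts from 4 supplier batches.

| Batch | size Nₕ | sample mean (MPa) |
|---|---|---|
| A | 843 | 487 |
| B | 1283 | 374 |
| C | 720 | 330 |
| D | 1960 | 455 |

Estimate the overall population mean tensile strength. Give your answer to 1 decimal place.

420.3

N = 4806; weights Wₕ = Nₕ/N = (0.1754, 0.2670, 0.1498, 0.4078).
x̄_st = Σ Wₕ·x̄ₕ = 0.1754·487 + 0.2670·374 + 0.1498·330 + 0.4078·455 ≈ 420.263...
→ 420.3.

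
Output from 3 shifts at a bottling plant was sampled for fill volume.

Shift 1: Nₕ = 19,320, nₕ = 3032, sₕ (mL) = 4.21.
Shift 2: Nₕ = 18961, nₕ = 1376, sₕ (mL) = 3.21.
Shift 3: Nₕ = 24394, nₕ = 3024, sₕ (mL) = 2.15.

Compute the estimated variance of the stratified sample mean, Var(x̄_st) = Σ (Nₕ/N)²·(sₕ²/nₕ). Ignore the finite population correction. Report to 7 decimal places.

N = 62675; Wₕ = Nₕ/N.
shift 1: (19320/62675)²·4.21²/3032 = 0.0005554699
shift 2: (18961/62675)²·3.21²/1376 = 0.0006853705
shift 3: (24394/62675)²·2.15²/3024 = 0.0002315648
Sum = 0.0014724052 → 0.0014724.

0.0014724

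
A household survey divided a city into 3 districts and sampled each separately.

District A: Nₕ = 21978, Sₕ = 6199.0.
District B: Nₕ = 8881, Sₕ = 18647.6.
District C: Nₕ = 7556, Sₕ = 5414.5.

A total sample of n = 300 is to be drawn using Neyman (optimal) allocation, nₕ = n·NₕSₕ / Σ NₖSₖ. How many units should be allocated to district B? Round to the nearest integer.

145

Σ NₕSₕ = 21978·6199.0 + 8881·18647.6 + 7556·5414.5 = 342762919.6.
Share for B: 165609335.6/342762919.6 = 0.48316.
n_B = 300 × 0.48316 = 144.948... → 145.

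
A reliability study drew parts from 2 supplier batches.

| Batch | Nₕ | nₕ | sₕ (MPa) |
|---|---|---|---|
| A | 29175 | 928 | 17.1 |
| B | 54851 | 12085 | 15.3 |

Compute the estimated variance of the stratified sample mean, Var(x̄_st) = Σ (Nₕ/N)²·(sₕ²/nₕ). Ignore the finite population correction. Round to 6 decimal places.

N = 84026. Term for each stratum: Wₕ²sₕ²/nₕ.
Var(x̄_st) = 0.037987315 + 0.008254256 = 0.046241571 → 0.046242.

0.046242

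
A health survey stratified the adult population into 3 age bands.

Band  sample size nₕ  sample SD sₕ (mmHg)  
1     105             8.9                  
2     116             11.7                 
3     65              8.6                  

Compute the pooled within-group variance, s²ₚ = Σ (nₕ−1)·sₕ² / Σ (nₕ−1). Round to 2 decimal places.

Degrees of freedom: 104 + 115 + 64 = 283.
Σ(nₕ−1)sₕ² = 104·79.21 + 115·136.89 + 64·73.96 = 28713.63.
s²ₚ = 28713.63 / 283 = 101.4616... → 101.46.

101.46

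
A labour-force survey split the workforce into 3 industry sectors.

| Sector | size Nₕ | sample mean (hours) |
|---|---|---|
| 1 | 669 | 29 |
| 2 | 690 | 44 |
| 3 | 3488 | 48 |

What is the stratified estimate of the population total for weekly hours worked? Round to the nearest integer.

217185

1: 669·29 = 19401
2: 690·44 = 30360
3: 3488·48 = 167424
τ̂ = Σ Nₕx̄ₕ = 217185.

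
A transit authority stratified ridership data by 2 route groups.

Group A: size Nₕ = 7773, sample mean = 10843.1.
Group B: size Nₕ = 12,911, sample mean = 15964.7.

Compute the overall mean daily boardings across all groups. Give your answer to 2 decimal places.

N = 7773 + 12911 = 20684.
The stratified mean weights each stratum mean by its population share Nₕ/N.
Σ Nₕx̄ₕ = 7773·10843.1 + 12911·15964.7 = 84283416.3 + 206120241.7 = 290403658.
Divide by N: 290403658 / 20684 = 14040.0144... → 14040.01.

14040.01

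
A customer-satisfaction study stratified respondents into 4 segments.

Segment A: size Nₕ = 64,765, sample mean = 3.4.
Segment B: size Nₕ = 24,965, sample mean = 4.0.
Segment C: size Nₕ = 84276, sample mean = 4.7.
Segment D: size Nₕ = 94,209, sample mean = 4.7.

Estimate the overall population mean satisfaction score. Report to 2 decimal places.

N = 268215; weights Wₕ = Nₕ/N = (0.2415, 0.0931, 0.3142, 0.3512).
x̄_st = Σ Wₕ·x̄ₕ = 0.2415·3.4 + 0.0931·4.0 + 0.3142·4.7 + 0.3512·4.7 ≈ 4.3209...
→ 4.32.

4.32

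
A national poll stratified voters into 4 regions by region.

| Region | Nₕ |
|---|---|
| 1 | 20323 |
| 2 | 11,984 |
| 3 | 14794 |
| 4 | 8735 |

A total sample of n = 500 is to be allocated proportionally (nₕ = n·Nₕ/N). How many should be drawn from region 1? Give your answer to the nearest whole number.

Share of region 1 = 20323/55836 = 0.36398.
Allocate 500 × 0.36398 = 181.988... → 182.

182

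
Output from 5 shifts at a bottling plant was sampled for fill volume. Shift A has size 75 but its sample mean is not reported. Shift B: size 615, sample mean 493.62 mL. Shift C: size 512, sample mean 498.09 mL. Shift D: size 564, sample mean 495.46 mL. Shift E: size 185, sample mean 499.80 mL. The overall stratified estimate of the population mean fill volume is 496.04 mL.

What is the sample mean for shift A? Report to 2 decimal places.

496.98

N = 75 + 615 + 512 + 564 + 185 = 1951.
Overall total = μ·N = 496.04·1951 = 967774.04.
Subtract the known strata: 615·493.62 + 512·498.09 + 564·495.46 + 185·499.80 = 930500.82.
Remaining total for shift A: 967774.04 − 930500.82 = 37273.22.
Divide by its size: 37273.22 / 75 = 496.9763... → 496.98.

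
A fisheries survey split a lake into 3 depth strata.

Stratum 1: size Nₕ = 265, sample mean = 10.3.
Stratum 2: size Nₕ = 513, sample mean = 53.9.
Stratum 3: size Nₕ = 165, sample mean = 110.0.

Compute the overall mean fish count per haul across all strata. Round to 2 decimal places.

51.46

N = 265 + 513 + 165 = 943.
The stratified mean weights each stratum mean by its population share Nₕ/N.
Σ Nₕx̄ₕ = 265·10.3 + 513·53.9 + 165·110.0 = 2729.5 + 27650.7 + 18150 = 48530.2.
Divide by N: 48530.2 / 943 = 51.4636... → 51.46.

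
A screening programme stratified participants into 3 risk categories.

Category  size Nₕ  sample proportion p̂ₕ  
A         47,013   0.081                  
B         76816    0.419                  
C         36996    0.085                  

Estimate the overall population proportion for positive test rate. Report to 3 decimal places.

Wₕ = Nₕ/N with N = 160825: 0.2923, 0.4776, 0.2300.
p̂_st = 0.2923·0.081 + 0.4776·0.419 + 0.2300·0.085 ≈ 0.24336... → 0.243.

0.243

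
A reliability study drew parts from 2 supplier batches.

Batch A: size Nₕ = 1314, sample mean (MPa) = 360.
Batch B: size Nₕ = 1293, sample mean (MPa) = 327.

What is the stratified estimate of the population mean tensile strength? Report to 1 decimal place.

x̄_st = (Σ Nₕx̄ₕ) / (Σ Nₕ) = (1314·360 + 1293·327) / 2607
= 895851 / 2607 = 343.633... → 343.6.

343.6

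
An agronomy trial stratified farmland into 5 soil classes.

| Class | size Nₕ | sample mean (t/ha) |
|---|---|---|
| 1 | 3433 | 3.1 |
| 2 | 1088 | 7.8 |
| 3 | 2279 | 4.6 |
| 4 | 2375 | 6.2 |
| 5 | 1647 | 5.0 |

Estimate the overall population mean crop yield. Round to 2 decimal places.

4.86

x̄_st = (Σ Nₕx̄ₕ) / (Σ Nₕ) = (3433·3.1 + 1088·7.8 + 2279·4.6 + 2375·6.2 + 1647·5.0) / 10822
= 52572.1 / 10822 = 4.8579... → 4.86.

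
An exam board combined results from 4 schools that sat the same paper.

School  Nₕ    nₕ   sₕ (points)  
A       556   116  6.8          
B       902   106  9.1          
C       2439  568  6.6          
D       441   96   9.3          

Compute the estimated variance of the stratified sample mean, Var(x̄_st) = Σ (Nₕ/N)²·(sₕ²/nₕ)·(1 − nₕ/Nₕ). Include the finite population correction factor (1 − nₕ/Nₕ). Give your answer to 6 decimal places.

0.060870

N = 4338; Wₕ = Nₕ/N.
school A: (556/4338)²·6.8²/116·(1 − 116/556) = 0.005182129
school B: (902/4338)²·9.1²/106·(1 − 106/902) = 0.029806942
school C: (2439/4338)²·6.6²/568·(1 − 568/2439) = 0.018597134
school D: (441/4338)²·9.3²/96·(1 − 96/441) = 0.007284056
Sum = 0.060870261 → 0.060870.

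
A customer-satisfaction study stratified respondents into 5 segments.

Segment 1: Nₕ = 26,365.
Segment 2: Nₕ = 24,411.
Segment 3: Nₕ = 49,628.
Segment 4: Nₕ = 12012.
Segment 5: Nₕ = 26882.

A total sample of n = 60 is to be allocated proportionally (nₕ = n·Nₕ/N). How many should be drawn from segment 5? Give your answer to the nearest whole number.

12

Share of segment 5 = 26882/139298 = 0.19298.
Allocate 60 × 0.19298 = 11.579... → 12.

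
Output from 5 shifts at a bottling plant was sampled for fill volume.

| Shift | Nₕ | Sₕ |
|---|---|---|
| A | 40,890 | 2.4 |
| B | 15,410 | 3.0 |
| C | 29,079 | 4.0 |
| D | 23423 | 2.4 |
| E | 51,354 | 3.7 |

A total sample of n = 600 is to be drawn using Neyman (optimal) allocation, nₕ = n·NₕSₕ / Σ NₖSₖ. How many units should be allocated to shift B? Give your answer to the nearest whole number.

55

A: NₕSₕ = 40890·2.4 = 98136
B: NₕSₕ = 15410·3.0 = 46230
C: NₕSₕ = 29079·4.0 = 116316
D: NₕSₕ = 23423·2.4 = 56215.2
E: NₕSₕ = 51354·3.7 = 190009.8
Σ NₕSₕ = 506907.
n_B = 600·46230/506907 = 54.720... → 55.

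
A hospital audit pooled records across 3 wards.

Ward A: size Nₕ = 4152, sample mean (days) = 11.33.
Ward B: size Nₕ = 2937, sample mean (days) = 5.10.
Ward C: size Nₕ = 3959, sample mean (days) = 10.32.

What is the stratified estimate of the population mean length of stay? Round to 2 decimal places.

9.31

N = 4152 + 2937 + 3959 = 11048.
Overall mean = Σ (Nₕ/N)·x̄ₕ — weight by population share, not a simple average.
Σ Nₕx̄ₕ = 4152·11.33 + 2937·5.10 + 3959·10.32 = 47042.16 + 14978.7 + 40856.88 = 102877.74.
Divide by N: 102877.74 / 11048 = 9.3119... → 9.31.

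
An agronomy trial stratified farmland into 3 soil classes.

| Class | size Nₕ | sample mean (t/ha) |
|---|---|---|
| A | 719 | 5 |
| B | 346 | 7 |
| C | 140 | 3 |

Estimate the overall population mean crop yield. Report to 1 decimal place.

N = 719 + 346 + 140 = 1205.
The stratified mean weights each stratum mean by its population share Nₕ/N.
Σ Nₕx̄ₕ = 719·5 + 346·7 + 140·3 = 3595 + 2422 + 420 = 6437.
Divide by N: 6437 / 1205 = 5.342... → 5.3.

5.3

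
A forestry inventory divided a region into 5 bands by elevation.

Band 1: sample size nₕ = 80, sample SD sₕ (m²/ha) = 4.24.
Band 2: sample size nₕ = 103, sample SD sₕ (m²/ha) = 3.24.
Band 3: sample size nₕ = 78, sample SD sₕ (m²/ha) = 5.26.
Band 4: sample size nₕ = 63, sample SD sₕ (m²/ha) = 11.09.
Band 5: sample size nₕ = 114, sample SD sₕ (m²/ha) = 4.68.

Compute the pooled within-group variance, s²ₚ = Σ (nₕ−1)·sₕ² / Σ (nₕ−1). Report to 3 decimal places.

33.999

Degrees of freedom: 79 + 102 + 77 + 62 + 113 = 433.
Σ(nₕ−1)sₕ² = 79·17.9776 + 102·10.4976 + 77·27.6676 + 62·122.9881 + 113·21.9024 = 14721.6242.
s²ₚ = 14721.6242 / 433 = 33.99913... → 33.999.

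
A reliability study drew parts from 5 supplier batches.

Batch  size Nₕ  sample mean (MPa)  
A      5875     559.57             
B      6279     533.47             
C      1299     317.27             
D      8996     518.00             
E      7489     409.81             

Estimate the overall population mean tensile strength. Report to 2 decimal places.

493.63

N = 29938; weights Wₕ = Nₕ/N = (0.1962, 0.2097, 0.0434, 0.3005, 0.2502).
x̄_st = Σ Wₕ·x̄ₕ = 0.1962·559.57 + 0.2097·533.47 + 0.0434·317.27 + 0.3005·518.00 + 0.2502·409.81 ≈ 493.6289...
→ 493.63.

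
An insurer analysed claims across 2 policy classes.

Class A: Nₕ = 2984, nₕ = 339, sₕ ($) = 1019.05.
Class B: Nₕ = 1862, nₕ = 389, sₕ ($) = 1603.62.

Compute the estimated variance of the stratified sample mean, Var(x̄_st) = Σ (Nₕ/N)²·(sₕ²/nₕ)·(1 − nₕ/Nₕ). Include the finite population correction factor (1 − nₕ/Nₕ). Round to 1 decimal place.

N = 4846. Term for each stratum: Wₕ²sₕ²/nₕ·(1−nₕ/Nₕ).
Var(x̄_st) = 1029.5536 + 772.0918 = 1801.6454 → 1801.6.

1801.6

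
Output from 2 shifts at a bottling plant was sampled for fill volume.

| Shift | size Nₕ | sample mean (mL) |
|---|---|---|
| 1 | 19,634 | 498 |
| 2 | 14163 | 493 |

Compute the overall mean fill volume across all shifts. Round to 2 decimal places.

495.90

N = 19634 + 14163 = 33797.
Weight each subgroup mean by Nₕ/N and sum.
Σ Nₕx̄ₕ = 19634·498 + 14163·493 = 9777732 + 6982359 = 16760091.
Divide by N: 16760091 / 33797 = 495.9047... → 495.90.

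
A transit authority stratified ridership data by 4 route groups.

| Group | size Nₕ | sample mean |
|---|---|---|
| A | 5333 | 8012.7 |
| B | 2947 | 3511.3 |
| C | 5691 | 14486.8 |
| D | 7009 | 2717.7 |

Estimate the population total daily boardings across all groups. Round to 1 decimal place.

154572268.3

Estimate total by summing Nₕ·x̄ₕ over strata.
5333·8012.7 + 2947·3511.3 + 5691·14486.8 + 7009·2717.7 = 42731729.1 + 10347801.1 + 82444378.8 + 19048359.3 = 154572268.3.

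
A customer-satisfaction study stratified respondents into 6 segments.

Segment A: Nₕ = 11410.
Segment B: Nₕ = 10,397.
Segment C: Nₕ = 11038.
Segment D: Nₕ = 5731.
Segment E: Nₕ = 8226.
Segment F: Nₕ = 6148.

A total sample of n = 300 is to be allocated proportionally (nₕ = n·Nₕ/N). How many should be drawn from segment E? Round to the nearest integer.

N = 11410 + 10397 + 11038 + 5731 + 8226 + 6148 = 52950.
n_E = 300·8226/52950 = 46.606... → 47.

47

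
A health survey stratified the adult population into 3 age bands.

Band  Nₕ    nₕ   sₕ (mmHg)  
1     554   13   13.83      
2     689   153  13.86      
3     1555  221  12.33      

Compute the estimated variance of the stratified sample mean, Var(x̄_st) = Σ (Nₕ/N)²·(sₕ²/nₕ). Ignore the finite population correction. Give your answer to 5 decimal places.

0.86540

N = 2798. Term for each stratum: Wₕ²sₕ²/nₕ.
Var(x̄_st) = 0.57679982 + 0.07613390 + 0.21247080 = 0.86540451 → 0.86540.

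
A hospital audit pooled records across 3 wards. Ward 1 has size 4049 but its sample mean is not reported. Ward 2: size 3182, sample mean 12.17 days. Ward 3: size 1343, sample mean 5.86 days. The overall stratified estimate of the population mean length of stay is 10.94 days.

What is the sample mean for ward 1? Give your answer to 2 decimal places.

N = 4049 + 3182 + 1343 = 8574.
Overall total = μ·N = 10.94·8574 = 93799.56.
Subtract the known strata: 3182·12.17 + 1343·5.86 = 46594.92.
Remaining total for ward 1: 93799.56 − 46594.92 = 47204.64.
Divide by its size: 47204.64 / 4049 = 11.6583... → 11.66.

11.66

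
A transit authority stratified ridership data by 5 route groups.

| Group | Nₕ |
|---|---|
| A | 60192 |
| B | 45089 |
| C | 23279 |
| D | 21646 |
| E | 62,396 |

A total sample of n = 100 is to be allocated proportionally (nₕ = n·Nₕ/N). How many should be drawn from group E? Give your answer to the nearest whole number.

Share of group E = 62396/212602 = 0.29349.
Allocate 100 × 0.29349 = 29.349... → 29.

29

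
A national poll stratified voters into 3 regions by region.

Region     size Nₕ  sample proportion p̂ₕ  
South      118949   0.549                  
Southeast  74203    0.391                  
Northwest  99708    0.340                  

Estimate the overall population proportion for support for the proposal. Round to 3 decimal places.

0.438

N = 118949 + 74203 + 99708 = 292860.
Overall proportion = Σ (Nₕ/N)·p̂ₕ.
Σ Nₕp̂ₕ = 65303.001 + 29013.373 + 33900.72 = 128217.094.
128217.094 / 292860 = 0.43781... → 0.438.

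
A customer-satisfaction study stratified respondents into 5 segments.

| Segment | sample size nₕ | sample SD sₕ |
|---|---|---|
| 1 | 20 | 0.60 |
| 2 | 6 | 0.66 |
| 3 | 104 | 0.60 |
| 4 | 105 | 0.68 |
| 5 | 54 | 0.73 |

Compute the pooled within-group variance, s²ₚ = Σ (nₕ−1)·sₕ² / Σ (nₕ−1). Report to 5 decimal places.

Degrees of freedom: 19 + 5 + 103 + 104 + 53 = 284.
Σ(nₕ−1)sₕ² = 19·0.36 + 5·0.4356 + 103·0.36 + 104·0.4624 + 53·0.5329 = 122.4313.
s²ₚ = 122.4313 / 284 = 0.4310961... → 0.43110.

0.43110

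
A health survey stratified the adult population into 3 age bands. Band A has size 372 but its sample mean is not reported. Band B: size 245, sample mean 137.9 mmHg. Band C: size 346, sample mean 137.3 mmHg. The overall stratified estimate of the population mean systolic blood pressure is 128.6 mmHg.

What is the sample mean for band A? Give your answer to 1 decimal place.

114.4

Σ Nₕx̄ₕ = N·μ, so 372·x̄_A = 963·128.6 − (245·137.9 + 346·137.3).
= 123841.8 − 81291.3 = 42550.5.
x̄_A = 42550.5 / 372 = 114.383... → 114.4.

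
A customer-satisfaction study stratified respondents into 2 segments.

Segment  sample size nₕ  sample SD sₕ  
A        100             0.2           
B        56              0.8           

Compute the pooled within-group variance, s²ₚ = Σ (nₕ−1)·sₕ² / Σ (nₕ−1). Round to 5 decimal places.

0.25429

A: (100−1)·0.2² = 99·0.04 = 3.96
B: (56−1)·0.8² = 55·0.64 = 35.2
Numerator = 39.16; denominator = Σ(nₕ−1) = 154.
s²ₚ = 39.16/154 = 0.2542857... → 0.25429.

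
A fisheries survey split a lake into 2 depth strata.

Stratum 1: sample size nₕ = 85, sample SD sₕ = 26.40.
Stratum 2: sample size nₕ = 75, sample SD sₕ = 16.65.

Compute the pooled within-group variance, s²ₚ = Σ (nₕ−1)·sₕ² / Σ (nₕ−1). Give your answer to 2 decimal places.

500.37

Degrees of freedom: 84 + 74 = 158.
Σ(nₕ−1)sₕ² = 84·696.96 + 74·277.2225 = 79059.105.
s²ₚ = 79059.105 / 158 = 500.3741... → 500.37.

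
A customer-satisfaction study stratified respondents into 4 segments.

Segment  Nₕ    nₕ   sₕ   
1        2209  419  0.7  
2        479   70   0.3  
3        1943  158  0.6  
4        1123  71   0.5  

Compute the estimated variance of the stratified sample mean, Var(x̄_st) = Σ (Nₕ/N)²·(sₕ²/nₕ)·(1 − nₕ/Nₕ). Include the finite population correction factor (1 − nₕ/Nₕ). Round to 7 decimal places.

N = 5754; Wₕ = Nₕ/N.
segment 1: (2209/5754)²·0.7²/419·(1 − 419/2209) = 0.0001396661
segment 2: (479/5754)²·0.3²/70·(1 − 70/479) = 0.0000076079
segment 3: (1943/5754)²·0.6²/158·(1 − 158/1943) = 0.0002386804
segment 4: (1123/5754)²·0.5²/71·(1 − 71/1123) = 0.0001256428
Sum = 0.0005115971 → 0.0005116.

0.0005116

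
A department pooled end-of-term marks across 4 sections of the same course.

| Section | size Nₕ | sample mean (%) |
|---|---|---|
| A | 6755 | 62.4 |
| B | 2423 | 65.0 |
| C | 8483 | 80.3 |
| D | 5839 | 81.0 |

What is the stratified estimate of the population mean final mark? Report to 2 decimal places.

N = 23500; weights Wₕ = Nₕ/N = (0.2874, 0.1031, 0.3610, 0.2485).
x̄_st = Σ Wₕ·x̄ₕ = 0.2874·62.4 + 0.1031·65.0 + 0.3610·80.3 + 0.2485·81.0 ≈ 73.7511...
→ 73.75.

73.75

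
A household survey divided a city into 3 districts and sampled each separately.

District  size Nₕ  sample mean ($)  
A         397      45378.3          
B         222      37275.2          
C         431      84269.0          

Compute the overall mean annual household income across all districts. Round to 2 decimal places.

N = 1050; weights Wₕ = Nₕ/N = (0.3781, 0.2114, 0.4105).
x̄_st = Σ Wₕ·x̄ₕ = 0.3781·45378.3 + 0.2114·37275.2 + 0.4105·84269.0 ≈ 59628.7795...
→ 59628.78.

59628.78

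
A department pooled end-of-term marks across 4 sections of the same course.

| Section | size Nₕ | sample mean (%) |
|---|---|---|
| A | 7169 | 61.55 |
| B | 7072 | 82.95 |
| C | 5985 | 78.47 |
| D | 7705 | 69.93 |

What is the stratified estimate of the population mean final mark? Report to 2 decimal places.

x̄_st = (Σ Nₕx̄ₕ) / (Σ Nₕ) = (7169·61.55 + 7072·82.95 + 5985·78.47 + 7705·69.93) / 27931
= 2036327.95 / 27931 = 72.9057... → 72.91.

72.91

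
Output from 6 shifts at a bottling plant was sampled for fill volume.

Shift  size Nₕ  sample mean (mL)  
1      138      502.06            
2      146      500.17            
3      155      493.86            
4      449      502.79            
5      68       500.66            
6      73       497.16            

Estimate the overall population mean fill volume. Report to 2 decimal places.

x̄_st = (Σ Nₕx̄ₕ) / (Σ Nₕ) = (138·502.06 + 146·500.17 + 155·493.86 + 449·502.79 + 68·500.66 + 73·497.16) / 1029
= 514947.67 / 1029 = 500.4351... → 500.44.

500.44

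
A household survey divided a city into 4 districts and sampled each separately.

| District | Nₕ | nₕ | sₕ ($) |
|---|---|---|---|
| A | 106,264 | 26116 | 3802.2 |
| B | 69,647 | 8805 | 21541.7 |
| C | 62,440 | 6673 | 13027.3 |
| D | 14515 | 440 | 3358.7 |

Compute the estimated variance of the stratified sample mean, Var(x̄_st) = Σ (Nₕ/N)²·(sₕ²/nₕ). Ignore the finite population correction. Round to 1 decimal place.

5731.1

N = 252866. Term for each stratum: Wₕ²sₕ²/nₕ.
Var(x̄_st) = 97.7585 + 3998.1081 + 1550.7172 + 84.4779 = 5731.0618 → 5731.1.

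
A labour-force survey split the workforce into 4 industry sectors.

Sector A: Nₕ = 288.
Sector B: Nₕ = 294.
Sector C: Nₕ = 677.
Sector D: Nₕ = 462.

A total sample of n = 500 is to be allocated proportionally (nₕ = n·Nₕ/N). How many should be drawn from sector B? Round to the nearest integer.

85

N = 288 + 294 + 677 + 462 = 1721.
n_B = 500·294/1721 = 85.415... → 85.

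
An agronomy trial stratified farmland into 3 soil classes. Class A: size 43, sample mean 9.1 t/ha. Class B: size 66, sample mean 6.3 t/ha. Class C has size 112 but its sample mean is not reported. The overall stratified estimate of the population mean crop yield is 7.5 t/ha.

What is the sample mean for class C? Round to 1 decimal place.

7.6

Σ Nₕx̄ₕ = N·μ, so 112·x̄_C = 221·7.5 − (43·9.1 + 66·6.3).
= 1657.5 − 807.1 = 850.4.
x̄_C = 850.4 / 112 = 7.593... → 7.6.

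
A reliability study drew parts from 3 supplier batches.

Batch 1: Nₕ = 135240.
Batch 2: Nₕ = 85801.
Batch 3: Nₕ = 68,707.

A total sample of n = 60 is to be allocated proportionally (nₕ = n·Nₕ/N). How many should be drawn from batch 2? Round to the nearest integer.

18

N = 135240 + 85801 + 68707 = 289748.
n_2 = 60·85801/289748 = 17.767... → 18.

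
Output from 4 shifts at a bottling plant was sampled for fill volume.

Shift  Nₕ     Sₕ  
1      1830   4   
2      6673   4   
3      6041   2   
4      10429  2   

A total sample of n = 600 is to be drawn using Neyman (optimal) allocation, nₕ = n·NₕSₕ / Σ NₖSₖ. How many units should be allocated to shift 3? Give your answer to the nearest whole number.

Σ NₕSₕ = 1830·4 + 6673·4 + 6041·2 + 10429·2 = 66952.
Share for 3: 12082/66952 = 0.18046.
n_3 = 600 × 0.18046 = 108.275... → 108.

108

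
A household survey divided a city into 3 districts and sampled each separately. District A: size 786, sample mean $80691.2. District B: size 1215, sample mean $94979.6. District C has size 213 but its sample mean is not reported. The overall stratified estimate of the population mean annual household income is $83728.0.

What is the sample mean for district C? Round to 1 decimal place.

30752.6

N = 786 + 1215 + 213 = 2214.
Overall total = μ·N = 83728.0·2214 = 185373792.
Subtract the known strata: 786·80691.2 + 1215·94979.6 = 178823497.2.
Remaining total for district C: 185373792 − 178823497.2 = 6550294.8.
Divide by its size: 6550294.8 / 213 = 30752.558... → 30752.6.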